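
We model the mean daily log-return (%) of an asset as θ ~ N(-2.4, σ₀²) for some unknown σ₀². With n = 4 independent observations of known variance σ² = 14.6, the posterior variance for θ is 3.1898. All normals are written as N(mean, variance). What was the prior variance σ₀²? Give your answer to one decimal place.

Posterior precision equals prior precision plus data precision: 1/σ_n² = 1/σ₀² + n/σ².
So 1/σ₀² = 1/3.1898 − 4/14.6 = 0.313499 − 0.273973 = 0.039526.
Hence σ₀² = 1/0.039526 ≈ 25.3.

σ₀² = 25.3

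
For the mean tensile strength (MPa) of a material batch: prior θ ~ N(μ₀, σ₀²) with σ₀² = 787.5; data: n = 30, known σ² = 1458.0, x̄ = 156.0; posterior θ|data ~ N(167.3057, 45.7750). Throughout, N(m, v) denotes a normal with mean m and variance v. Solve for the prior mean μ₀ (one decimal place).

μ₀ = 350.5

The posterior mean is a precision-weighted average: μ_n = (τ₀μ₀ + τ_data·x̄)/(τ₀+τ_data), with τ₀=1/σ₀² and τ_data=n/σ².
Here τ₀ = 1/787.5 = 0.001270 and τ_data = 30/1458.0 = 0.020576, so τ_n = 0.021846.
Rearranging for μ₀: μ₀ = (μ_n·τ_n − τ_data·x̄)/τ₀ = (167.3057·0.021846 − 0.020576·156.0) / 0.001270 = 0.445104/0.001270 ≈ 350.5.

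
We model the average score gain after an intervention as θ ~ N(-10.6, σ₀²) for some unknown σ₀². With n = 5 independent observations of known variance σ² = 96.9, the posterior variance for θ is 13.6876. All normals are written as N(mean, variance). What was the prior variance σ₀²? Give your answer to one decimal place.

Posterior precision equals prior precision plus data precision: 1/σ_n² = 1/σ₀² + n/σ².
So 1/σ₀² = 1/13.6876 − 5/96.9 = 0.073059 − 0.051600 = 0.021459.
Hence σ₀² = 1/0.021459 ≈ 46.6.

σ₀² = 46.6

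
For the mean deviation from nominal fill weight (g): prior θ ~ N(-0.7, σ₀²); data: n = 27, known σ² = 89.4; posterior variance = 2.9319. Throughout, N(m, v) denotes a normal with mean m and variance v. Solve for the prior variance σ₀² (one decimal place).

σ₀² = 25.6

For the Normal–Normal model with known σ², precisions add: τ_n = τ₀ + n/σ².
So 1/σ₀² = 1/2.9319 − 27/89.4 = 0.341076 − 0.302013 = 0.039063.
Hence σ₀² = 1/0.039063 ≈ 25.6.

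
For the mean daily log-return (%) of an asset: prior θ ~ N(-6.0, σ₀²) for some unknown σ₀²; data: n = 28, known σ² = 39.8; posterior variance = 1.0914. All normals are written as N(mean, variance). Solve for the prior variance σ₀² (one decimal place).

σ₀² = 4.7

For the Normal–Normal model with known σ², precisions add: τ_n = τ₀ + n/σ².
So 1/σ₀² = 1/1.0914 − 28/39.8 = 0.916254 − 0.703518 = 0.212736.
Hence σ₀² = 1/0.212736 ≈ 4.7.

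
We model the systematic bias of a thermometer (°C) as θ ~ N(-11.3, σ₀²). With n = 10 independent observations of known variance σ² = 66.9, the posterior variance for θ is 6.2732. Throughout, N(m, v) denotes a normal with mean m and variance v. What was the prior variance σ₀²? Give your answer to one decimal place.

Posterior precision equals prior precision plus data precision: 1/σ_n² = 1/σ₀² + n/σ².
So 1/σ₀² = 1/6.2732 − 10/66.9 = 0.159408 − 0.149477 = 0.009931.
Hence σ₀² = 1/0.009931 ≈ 100.7.

σ₀² = 100.7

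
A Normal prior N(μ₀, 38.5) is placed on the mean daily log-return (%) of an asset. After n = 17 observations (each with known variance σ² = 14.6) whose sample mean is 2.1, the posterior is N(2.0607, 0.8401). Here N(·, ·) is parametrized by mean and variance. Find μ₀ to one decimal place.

μ₀ = 0.3

The posterior mean is a precision-weighted average: μ_n = (τ₀μ₀ + τ_data·x̄)/(τ₀+τ_data), with τ₀=1/σ₀² and τ_data=n/σ².
Here τ₀ = 1/38.5 = 0.025974 and τ_data = 17/14.6 = 1.164384, so τ_n = 1.190358.
Rearranging for μ₀: μ₀ = (μ_n·τ_n − τ_data·x̄)/τ₀ = (2.0607·1.190358 − 1.164384·2.1) / 0.025974 = 0.007764/0.025974 ≈ 0.3.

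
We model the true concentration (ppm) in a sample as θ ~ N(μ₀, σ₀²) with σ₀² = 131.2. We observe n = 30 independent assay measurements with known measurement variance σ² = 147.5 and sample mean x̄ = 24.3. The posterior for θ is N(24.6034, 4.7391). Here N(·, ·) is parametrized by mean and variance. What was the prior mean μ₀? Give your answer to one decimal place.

μ₀ = 32.7

With known observation variance, the Normal–Normal posterior has precision τ_n = τ₀ + n/σ² and mean μ_n = (τ₀μ₀ + (n/σ²)x̄)/τ_n.
Here τ₀ = 1/131.2 = 0.007622 and τ_data = 30/147.5 = 0.203390, so τ_n = 0.211012.
Rearranging for μ₀: μ₀ = (μ_n·τ_n − τ_data·x̄)/τ₀ = (24.6034·0.211012 − 0.203390·24.3) / 0.007622 = 0.249236/0.007622 ≈ 32.7.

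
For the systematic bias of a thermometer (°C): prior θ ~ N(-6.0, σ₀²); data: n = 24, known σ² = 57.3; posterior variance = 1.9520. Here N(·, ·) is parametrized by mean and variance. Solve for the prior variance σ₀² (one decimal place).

σ₀² = 10.7

Posterior precision equals prior precision plus data precision: 1/σ_n² = 1/σ₀² + n/σ².
So 1/σ₀² = 1/1.9520 − 24/57.3 = 0.512295 − 0.418848 = 0.093447.
Hence σ₀² = 1/0.093447 ≈ 10.7.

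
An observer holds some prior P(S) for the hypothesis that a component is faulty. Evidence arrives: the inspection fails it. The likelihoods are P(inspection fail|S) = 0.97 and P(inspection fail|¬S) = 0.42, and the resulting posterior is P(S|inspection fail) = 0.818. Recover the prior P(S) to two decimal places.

P(S) = 0.66

In odds form, posterior odds = prior odds × likelihood ratio, so prior odds = posterior odds ÷ LR.
Posterior odds = 0.818/(1−0.818) = 4.4945. LR = 0.97/0.42 = 2.3095.
Prior odds = 4.4945/2.3095 = 1.9461, so P(S) = 1.9461/(1+1.9461) ≈ 0.66.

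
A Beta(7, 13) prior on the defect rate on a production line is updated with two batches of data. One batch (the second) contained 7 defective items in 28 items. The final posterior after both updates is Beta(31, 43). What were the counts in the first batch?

17 defective items and 9 good items

Sequential conjugate updates are equivalent to a single update on the pooled data, so total successes = posterior α − prior α and total failures = posterior β − prior β.
Total across both batches: 31−7=24 defective items, 43−13=30 good items.
Subtract the second batch: 24−7=17 defective items and 30−21=9 good items.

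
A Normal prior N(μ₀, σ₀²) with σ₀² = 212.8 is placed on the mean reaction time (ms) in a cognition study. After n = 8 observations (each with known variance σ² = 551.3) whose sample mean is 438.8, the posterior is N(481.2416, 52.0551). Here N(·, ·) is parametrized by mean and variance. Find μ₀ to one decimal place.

The posterior mean is a precision-weighted average: μ_n = (τ₀μ₀ + τ_data·x̄)/(τ₀+τ_data), with τ₀=1/σ₀² and τ_data=n/σ².
Here τ₀ = 1/212.8 = 0.004699 and τ_data = 8/551.3 = 0.014511, so τ_n = 0.019210.
Rearranging for μ₀: μ₀ = (μ_n·τ_n − τ_data·x̄)/τ₀ = (481.2416·0.019210 − 0.014511·438.8) / 0.004699 = 2.877224/0.004699 ≈ 612.3.

μ₀ = 612.3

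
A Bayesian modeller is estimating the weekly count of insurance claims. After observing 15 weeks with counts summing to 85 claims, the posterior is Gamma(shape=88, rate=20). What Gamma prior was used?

Gamma(shape=3, rate=5)

Gamma–Poisson conjugacy: posterior shape = α + Σxᵢ, posterior rate = β + n.
So α = 88 − 85 = 3 and β = 20 − 15 = 5.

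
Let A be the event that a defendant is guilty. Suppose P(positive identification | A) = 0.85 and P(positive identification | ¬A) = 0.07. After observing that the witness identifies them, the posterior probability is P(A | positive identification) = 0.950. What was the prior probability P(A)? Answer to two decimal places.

Bayes' rule in odds form gives O(A|E) = O(A)·[P(E|A)/P(E|¬A)], hence O(A) = O(A|E)/LR.
Posterior odds = 0.950/(1−0.950) = 19.0000. LR = 0.85/0.07 = 12.1429.
Prior odds = 19.0000/12.1429 = 1.5647, so P(A) = 1.5647/(1+1.5647) ≈ 0.61.

P(A) = 0.61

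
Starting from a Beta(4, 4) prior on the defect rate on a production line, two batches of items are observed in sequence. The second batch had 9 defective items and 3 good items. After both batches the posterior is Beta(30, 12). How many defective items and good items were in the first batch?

Sequential conjugate updates are equivalent to a single update on the pooled data, so total successes = posterior α − prior α and total failures = posterior β − prior β.
Total across both batches: 30−4=26 defective items, 12−4=8 good items.
Subtract the second batch: 26−9=17 defective items and 8−3=5 good items.

17 defective items and 5 good items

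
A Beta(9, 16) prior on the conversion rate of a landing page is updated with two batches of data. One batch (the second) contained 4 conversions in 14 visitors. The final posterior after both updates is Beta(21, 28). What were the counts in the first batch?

Because Beta–binomial updating is additive in the counts, the combined data contributed (α_post−α_prior, β_post−β_prior) successes and failures.
Total across both batches: 21−9=12 conversions, 28−16=12 bounces.
Subtract the second batch: 12−4=8 conversions and 12−10=2 bounces.

8 conversions and 2 bounces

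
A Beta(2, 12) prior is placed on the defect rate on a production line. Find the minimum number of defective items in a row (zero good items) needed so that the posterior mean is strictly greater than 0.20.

k = 2

After k defective items and 0 good items the posterior is Beta(2+k, 12), with mean (2+k)/(2+12+k).
Set (2+k)/(14+k) > 0.20 and solve: k > (0.20·14 − 2)/(1 − 0.20) = 1.000.
The smallest integer exceeding 1.000 is 2, and checking k=2: (4)/(16) = 0.2500 > 0.20.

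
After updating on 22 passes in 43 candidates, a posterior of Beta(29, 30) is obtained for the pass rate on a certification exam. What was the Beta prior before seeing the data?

Under Beta–binomial conjugacy the posterior parameters are (a+s, b+f).
Subtract the data counts: 29−22=7, 30−21=9.

Beta(7, 9)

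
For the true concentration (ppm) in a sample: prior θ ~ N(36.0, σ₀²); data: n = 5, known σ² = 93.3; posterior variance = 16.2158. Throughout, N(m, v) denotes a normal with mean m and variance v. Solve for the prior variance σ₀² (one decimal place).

σ₀² = 123.8

For the Normal–Normal model with known σ², precisions add: τ_n = τ₀ + n/σ².
So 1/σ₀² = 1/16.2158 − 5/93.3 = 0.061668 − 0.053591 = 0.008077.
Hence σ₀² = 1/0.008077 ≈ 123.8.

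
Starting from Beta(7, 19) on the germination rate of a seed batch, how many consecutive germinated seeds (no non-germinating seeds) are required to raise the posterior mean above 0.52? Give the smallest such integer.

k = 14

After k germinated seeds and 0 non-germinating seeds the posterior is Beta(7+k, 19), with mean (7+k)/(7+19+k).
Set (7+k)/(26+k) > 0.52 and solve: k > (0.52·26 − 7)/(1 − 0.52) = 13.583.
The smallest integer exceeding 13.583 is 14, and checking k=14: (21)/(40) = 0.5250 > 0.52.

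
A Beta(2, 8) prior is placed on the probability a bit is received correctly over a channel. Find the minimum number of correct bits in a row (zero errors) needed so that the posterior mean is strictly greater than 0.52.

After k correct bits and 0 errors the posterior is Beta(2+k, 8), with mean (2+k)/(2+8+k).
Set (2+k)/(10+k) > 0.52 and solve: k > (0.52·10 − 2)/(1 − 0.52) = 6.667.
The smallest integer exceeding 6.667 is 7.

k = 7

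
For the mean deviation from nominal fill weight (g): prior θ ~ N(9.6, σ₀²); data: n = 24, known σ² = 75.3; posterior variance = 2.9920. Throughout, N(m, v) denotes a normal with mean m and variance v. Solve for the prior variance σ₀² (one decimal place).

Posterior precision equals prior precision plus data precision: 1/σ_n² = 1/σ₀² + n/σ².
So 1/σ₀² = 1/2.9920 − 24/75.3 = 0.334225 − 0.318725 = 0.015500.
Hence σ₀² = 1/0.015500 ≈ 64.5.

σ₀² = 64.5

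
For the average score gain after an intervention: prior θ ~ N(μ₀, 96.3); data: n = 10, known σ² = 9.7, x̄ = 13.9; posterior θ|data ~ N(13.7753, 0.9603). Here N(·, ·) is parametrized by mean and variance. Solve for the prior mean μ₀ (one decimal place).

With known observation variance, the Normal–Normal posterior has precision τ_n = τ₀ + n/σ² and mean μ_n = (τ₀μ₀ + (n/σ²)x̄)/τ_n.
Here τ₀ = 1/96.3 = 0.010384 and τ_data = 10/9.7 = 1.030928, so τ_n = 1.041312.
Rearranging for μ₀: μ₀ = (μ_n·τ_n − τ_data·x̄)/τ₀ = (13.7753·1.041312 − 1.030928·13.9) / 0.010384 = 0.014486/0.010384 ≈ 1.4.

μ₀ = 1.4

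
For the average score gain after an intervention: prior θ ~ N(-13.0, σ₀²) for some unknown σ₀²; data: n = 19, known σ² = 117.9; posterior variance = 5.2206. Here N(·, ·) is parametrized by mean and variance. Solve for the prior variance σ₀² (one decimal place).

σ₀² = 32.9

Posterior precision equals prior precision plus data precision: 1/σ_n² = 1/σ₀² + n/σ².
So 1/σ₀² = 1/5.2206 − 19/117.9 = 0.191549 − 0.161154 = 0.030395.
Hence σ₀² = 1/0.030395 ≈ 32.9.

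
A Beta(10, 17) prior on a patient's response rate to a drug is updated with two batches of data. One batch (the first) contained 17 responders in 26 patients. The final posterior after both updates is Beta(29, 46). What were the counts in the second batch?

2 responders and 20 non-responders

Sequential conjugate updates are equivalent to a single update on the pooled data, so total successes = posterior α − prior α and total failures = posterior β − prior β.
Total across both batches: 29−10=19 responders, 46−17=29 non-responders.
Subtract the first batch: 19−17=2 responders and 29−9=20 non-responders.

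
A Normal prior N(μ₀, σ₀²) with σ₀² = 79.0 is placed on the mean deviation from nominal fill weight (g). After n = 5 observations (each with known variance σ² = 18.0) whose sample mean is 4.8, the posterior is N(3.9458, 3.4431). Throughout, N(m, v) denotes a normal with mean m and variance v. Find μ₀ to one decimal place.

With known observation variance, the Normal–Normal posterior has precision τ_n = τ₀ + n/σ² and mean μ_n = (τ₀μ₀ + (n/σ²)x̄)/τ_n.
Here τ₀ = 1/79.0 = 0.012658 and τ_data = 5/18.0 = 0.277778, so τ_n = 0.290436.
Rearranging for μ₀: μ₀ = (μ_n·τ_n − τ_data·x̄)/τ₀ = (3.9458·0.290436 − 0.277778·4.8) / 0.012658 = -0.187332/0.012658 ≈ -14.8.

μ₀ = -14.8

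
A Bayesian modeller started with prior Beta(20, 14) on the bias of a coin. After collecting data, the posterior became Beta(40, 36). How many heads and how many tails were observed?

20 heads and 22 tails

A Beta(α, β) prior with s successes and f failures in binomial data gives a Beta(α+s, β+f) posterior.
Match parameters: s=40−20=20, f=36−14=22.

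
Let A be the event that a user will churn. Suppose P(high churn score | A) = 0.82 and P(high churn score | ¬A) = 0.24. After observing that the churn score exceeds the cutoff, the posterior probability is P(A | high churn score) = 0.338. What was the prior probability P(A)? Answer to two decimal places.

P(A) = 0.13

In odds form, posterior odds = prior odds × likelihood ratio, so prior odds = posterior odds ÷ LR.
Posterior odds = 0.338/(1−0.338) = 0.5106. LR = 0.82/0.24 = 3.4167.
Prior odds = 0.5106/3.4167 = 0.1494, so P(A) = 0.1494/(1+0.1494) ≈ 0.13.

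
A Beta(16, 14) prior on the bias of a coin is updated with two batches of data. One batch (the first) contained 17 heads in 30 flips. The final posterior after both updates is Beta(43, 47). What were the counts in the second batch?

10 heads and 20 tails

Because Beta–binomial updating is additive in the counts, the combined data contributed (α_post−α_prior, β_post−β_prior) successes and failures.
Total across both batches: 43−16=27 heads, 47−14=33 tails.
Subtract the first batch: 27−17=10 heads and 33−13=20 tails.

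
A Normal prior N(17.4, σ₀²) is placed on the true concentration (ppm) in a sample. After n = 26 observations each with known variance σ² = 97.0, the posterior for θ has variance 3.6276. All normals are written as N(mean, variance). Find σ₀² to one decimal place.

Posterior precision equals prior precision plus data precision: 1/σ_n² = 1/σ₀² + n/σ².
So 1/σ₀² = 1/3.6276 − 26/97.0 = 0.275664 − 0.268041 = 0.007623.
Hence σ₀² = 1/0.007623 ≈ 131.2.

σ₀² = 131.2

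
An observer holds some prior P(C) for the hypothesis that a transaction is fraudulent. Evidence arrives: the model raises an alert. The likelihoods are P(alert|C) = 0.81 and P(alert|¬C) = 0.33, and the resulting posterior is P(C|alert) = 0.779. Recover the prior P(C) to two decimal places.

P(C) = 0.59

In odds form, posterior odds = prior odds × likelihood ratio, so prior odds = posterior odds ÷ LR.
Posterior odds = 0.779/(1−0.779) = 3.5249. LR = 0.81/0.33 = 2.4545.
Prior odds = 3.5249/2.4545 = 1.4361, so P(C) = 1.4361/(1+1.4361) ≈ 0.59.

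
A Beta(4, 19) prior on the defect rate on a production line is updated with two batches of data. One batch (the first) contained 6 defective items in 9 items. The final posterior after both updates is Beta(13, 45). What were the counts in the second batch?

Sequential conjugate updates are equivalent to a single update on the pooled data, so total successes = posterior α − prior α and total failures = posterior β − prior β.
Total across both batches: 13−4=9 defective items, 45−19=26 good items.
Subtract the first batch: 9−6=3 defective items and 26−3=23 good items.

3 defective items and 23 good items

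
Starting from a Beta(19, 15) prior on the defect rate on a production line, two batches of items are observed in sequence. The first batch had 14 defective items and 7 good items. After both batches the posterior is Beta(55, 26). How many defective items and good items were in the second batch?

22 defective items and 4 good items

Because Beta–binomial updating is additive in the counts, the combined data contributed (α_post−α_prior, β_post−β_prior) successes and failures.
Total across both batches: 55−19=36 defective items, 26−15=11 good items.
Subtract the first batch: 36−14=22 defective items and 11−7=4 good items.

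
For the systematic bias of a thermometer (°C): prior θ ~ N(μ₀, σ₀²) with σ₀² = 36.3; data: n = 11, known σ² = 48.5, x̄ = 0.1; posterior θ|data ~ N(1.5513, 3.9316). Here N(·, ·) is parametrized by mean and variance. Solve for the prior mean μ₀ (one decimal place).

μ₀ = 13.5

The posterior mean is a precision-weighted average: μ_n = (τ₀μ₀ + τ_data·x̄)/(τ₀+τ_data), with τ₀=1/σ₀² and τ_data=n/σ².
Here τ₀ = 1/36.3 = 0.027548 and τ_data = 11/48.5 = 0.226804, so τ_n = 0.254352.
Rearranging for μ₀: μ₀ = (μ_n·τ_n − τ_data·x̄)/τ₀ = (1.5513·0.254352 − 0.226804·0.1) / 0.027548 = 0.371896/0.027548 ≈ 13.5.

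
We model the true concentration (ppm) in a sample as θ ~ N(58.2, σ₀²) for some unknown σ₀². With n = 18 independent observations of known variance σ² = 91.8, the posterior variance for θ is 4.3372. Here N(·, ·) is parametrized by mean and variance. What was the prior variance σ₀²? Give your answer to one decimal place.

σ₀² = 29.0

Posterior precision equals prior precision plus data precision: 1/σ_n² = 1/σ₀² + n/σ².
So 1/σ₀² = 1/4.3372 − 18/91.8 = 0.230563 − 0.196078 = 0.034485.
Hence σ₀² = 1/0.034485 ≈ 29.0.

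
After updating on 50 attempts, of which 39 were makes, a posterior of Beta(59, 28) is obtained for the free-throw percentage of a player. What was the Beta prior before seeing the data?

Beta(20, 17)

Under Beta–binomial conjugacy the posterior parameters are (a+s, b+f).
Subtract the data counts: 59−39=20, 28−11=17.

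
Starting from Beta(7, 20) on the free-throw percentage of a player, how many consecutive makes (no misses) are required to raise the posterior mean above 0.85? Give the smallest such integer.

k = 107

After k makes and 0 misses the posterior is Beta(7+k, 20), with mean (7+k)/(7+20+k).
Set (7+k)/(27+k) > 0.85 and solve: k > (0.85·27 − 7)/(1 − 0.85) = 106.333.
The smallest integer exceeding 106.333 is 107, and checking k=107: (114)/(134) = 0.8507 > 0.85.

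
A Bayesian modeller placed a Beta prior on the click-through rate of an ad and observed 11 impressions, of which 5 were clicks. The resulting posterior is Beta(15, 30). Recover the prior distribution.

A Beta(α, β) prior with s successes and f failures in binomial data gives a Beta(α+s, β+f) posterior.
Subtract the data counts: 15−5=10, 30−6=24.

Beta(10, 24)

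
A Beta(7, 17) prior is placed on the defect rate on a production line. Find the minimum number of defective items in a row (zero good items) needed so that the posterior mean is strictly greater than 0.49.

After k defective items and 0 good items the posterior is Beta(7+k, 17), with mean (7+k)/(7+17+k).
Set (7+k)/(24+k) > 0.49 and solve: k > (0.49·24 − 7)/(1 − 0.49) = 9.333.
The smallest integer exceeding 9.333 is 10, and checking k=10: (17)/(34) = 0.5000 > 0.49.

k = 10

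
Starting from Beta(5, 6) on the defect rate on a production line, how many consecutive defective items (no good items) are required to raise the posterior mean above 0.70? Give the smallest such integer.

k = 10

After k defective items and 0 good items the posterior is Beta(5+k, 6), with mean (5+k)/(5+6+k).
Set (5+k)/(11+k) > 0.70 and solve: k > (0.70·11 − 5)/(1 − 0.70) = 9.000.
The smallest integer exceeding 9.000 is 10, and checking k=10: (15)/(21) = 0.7143 > 0.70.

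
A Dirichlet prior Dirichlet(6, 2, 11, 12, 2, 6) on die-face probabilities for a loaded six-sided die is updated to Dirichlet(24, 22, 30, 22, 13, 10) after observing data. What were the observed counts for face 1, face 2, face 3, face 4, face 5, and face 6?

counts (18, 20, 19, 10, 11, 4)

For a Dirichlet(α) prior with multinomial counts c, the posterior is Dirichlet(α + c) componentwise.
Counts are posterior − prior componentwise: 24−6=18, 22−2=20, 30−11=19, 22−12=10, 13−2=11, 10−6=4.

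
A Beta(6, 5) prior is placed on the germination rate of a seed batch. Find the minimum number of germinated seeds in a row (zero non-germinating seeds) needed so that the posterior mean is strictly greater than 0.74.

After k germinated seeds and 0 non-germinating seeds the posterior is Beta(6+k, 5), with mean (6+k)/(6+5+k).
Set (6+k)/(11+k) > 0.74 and solve: k > (0.74·11 − 6)/(1 − 0.74) = 8.231.
The smallest integer exceeding 8.231 is 9, and checking k=9: (15)/(20) = 0.7500 > 0.74.

k = 9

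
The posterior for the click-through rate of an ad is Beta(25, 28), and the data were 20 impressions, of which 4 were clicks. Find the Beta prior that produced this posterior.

Beta(21, 12)

A Beta(a, b) prior with s successes and f failures in binomial data gives a Beta(a+s, b+f) posterior.
Subtract the data counts: 25−4=21, 28−16=12.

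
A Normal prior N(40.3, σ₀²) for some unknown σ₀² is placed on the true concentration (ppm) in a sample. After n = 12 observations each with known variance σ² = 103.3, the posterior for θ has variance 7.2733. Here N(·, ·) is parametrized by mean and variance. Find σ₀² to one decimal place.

σ₀² = 46.9

Posterior precision equals prior precision plus data precision: 1/σ_n² = 1/σ₀² + n/σ².
So 1/σ₀² = 1/7.2733 − 12/103.3 = 0.137489 − 0.116167 = 0.021322.
Hence σ₀² = 1/0.021322 ≈ 46.9.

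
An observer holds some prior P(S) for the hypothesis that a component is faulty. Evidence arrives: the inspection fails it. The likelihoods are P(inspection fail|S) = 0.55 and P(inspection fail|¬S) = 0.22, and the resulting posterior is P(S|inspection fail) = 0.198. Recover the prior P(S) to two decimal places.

P(S) = 0.09

Bayes' rule in odds form gives O(S|E) = O(S)·[P(E|S)/P(E|¬S)], hence O(S) = O(S|E)/LR.
Posterior odds = 0.198/(1−0.198) = 0.2469. LR = 0.55/0.22 = 2.5000.
Prior odds = 0.2469/2.5000 = 0.0988, so P(S) = 0.0988/(1+0.0988) ≈ 0.09.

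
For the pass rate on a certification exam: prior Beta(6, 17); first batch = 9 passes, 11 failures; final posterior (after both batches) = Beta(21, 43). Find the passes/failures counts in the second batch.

6 passes and 15 failures

Because Beta–binomial updating is additive in the counts, the combined data contributed (α_post−α_prior, β_post−β_prior) successes and failures.
Total across both batches: 21−6=15 passes, 43−17=26 failures.
Subtract the first batch: 15−9=6 passes and 26−11=15 failures.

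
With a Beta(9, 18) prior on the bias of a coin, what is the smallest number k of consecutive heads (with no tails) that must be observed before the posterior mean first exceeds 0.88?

After k heads and 0 tails the posterior is Beta(9+k, 18), with mean (9+k)/(9+18+k).
Set (9+k)/(27+k) > 0.88 and solve: k > (0.88·27 − 9)/(1 − 0.88) = 123.000.
The smallest integer exceeding 123.000 is 124.

k = 124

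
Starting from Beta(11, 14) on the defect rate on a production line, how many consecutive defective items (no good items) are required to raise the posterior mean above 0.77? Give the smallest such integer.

After k defective items and 0 good items the posterior is Beta(11+k, 14), with mean (11+k)/(11+14+k).
Set (11+k)/(25+k) > 0.77 and solve: k > (0.77·25 − 11)/(1 − 0.77) = 35.870.
The smallest integer exceeding 35.870 is 36.

k = 36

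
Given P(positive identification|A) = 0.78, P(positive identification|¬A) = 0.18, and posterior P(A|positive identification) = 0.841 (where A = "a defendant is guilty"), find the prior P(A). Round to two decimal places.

Bayes' rule in odds form gives O(A|E) = O(A)·[P(E|A)/P(E|¬A)], hence O(A) = O(A|E)/LR.
Posterior odds = 0.841/(1−0.841) = 5.2893. LR = 0.78/0.18 = 4.3333.
Prior odds = 5.2893/4.3333 = 1.2206, so P(A) = 1.2206/(1+1.2206) ≈ 0.55.

P(A) = 0.55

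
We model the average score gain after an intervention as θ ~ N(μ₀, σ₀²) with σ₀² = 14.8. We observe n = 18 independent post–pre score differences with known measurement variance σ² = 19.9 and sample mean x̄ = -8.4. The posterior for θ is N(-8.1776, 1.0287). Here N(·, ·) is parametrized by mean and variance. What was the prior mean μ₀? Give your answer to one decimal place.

μ₀ = -5.2

With known observation variance, the Normal–Normal posterior has precision τ_n = τ₀ + n/σ² and mean μ_n = (τ₀μ₀ + (n/σ²)x̄)/τ_n.
Here τ₀ = 1/14.8 = 0.067568 and τ_data = 18/19.9 = 0.904523, so τ_n = 0.972091.
Rearranging for μ₀: μ₀ = (μ_n·τ_n − τ_data·x̄)/τ₀ = (-8.1776·0.972091 − 0.904523·-8.4) / 0.067568 = -0.351378/0.067568 ≈ -5.2.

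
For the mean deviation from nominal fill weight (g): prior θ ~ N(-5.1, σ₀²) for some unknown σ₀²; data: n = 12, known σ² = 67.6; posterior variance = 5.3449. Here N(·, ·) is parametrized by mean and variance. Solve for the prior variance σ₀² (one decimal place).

For the Normal–Normal model with known σ², precisions add: τ_n = τ₀ + n/σ².
So 1/σ₀² = 1/5.3449 − 12/67.6 = 0.187094 − 0.177515 = 0.009579.
Hence σ₀² = 1/0.009579 ≈ 104.4.

σ₀² = 104.4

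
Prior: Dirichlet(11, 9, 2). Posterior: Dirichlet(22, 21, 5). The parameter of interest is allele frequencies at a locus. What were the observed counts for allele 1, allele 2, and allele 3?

counts (11, 12, 3)

For a Dirichlet(α) prior with multinomial counts c, the posterior is Dirichlet(α + c) componentwise.
Counts are posterior − prior componentwise: 22−11=11, 21−9=12, 5−2=3.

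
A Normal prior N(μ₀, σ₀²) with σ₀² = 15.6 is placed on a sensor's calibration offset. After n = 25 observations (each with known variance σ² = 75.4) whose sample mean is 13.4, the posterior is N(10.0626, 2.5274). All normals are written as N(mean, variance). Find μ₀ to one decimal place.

μ₀ = -7.2

With known observation variance, the Normal–Normal posterior has precision τ_n = τ₀ + n/σ² and mean μ_n = (τ₀μ₀ + (n/σ²)x̄)/τ_n.
Here τ₀ = 1/15.6 = 0.064103 and τ_data = 25/75.4 = 0.331565, so τ_n = 0.395668.
Rearranging for μ₀: μ₀ = (μ_n·τ_n − τ_data·x̄)/τ₀ = (10.0626·0.395668 − 0.331565·13.4) / 0.064103 = -0.461522/0.064103 ≈ -7.2.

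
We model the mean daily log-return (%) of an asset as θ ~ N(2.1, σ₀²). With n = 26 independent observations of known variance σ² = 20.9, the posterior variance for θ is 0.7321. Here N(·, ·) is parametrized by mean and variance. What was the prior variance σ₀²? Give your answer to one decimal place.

Posterior precision equals prior precision plus data precision: 1/σ_n² = 1/σ₀² + n/σ².
So 1/σ₀² = 1/0.7321 − 26/20.9 = 1.365934 − 1.244019 = 0.121915.
Hence σ₀² = 1/0.121915 ≈ 8.2.

σ₀² = 8.2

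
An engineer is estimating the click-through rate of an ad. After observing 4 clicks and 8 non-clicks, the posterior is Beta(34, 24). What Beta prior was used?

Beta(30, 16)

Beta is conjugate to the binomial likelihood: posterior = Beta(a+s, b+f).
Subtract the data counts: 34−4=30, 24−8=16.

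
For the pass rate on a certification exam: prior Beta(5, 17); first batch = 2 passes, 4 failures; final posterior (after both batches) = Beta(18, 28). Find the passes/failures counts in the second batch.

11 passes and 7 failures

Sequential conjugate updates are equivalent to a single update on the pooled data, so total successes = posterior α − prior α and total failures = posterior β − prior β.
Total across both batches: 18−5=13 passes, 28−17=11 failures.
Subtract the first batch: 13−2=11 passes and 11−4=7 failures.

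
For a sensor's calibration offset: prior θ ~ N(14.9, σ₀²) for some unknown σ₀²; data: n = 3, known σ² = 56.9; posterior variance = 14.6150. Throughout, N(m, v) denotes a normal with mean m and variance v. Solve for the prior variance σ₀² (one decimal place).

Posterior precision equals prior precision plus data precision: 1/σ_n² = 1/σ₀² + n/σ².
So 1/σ₀² = 1/14.6150 − 3/56.9 = 0.068423 − 0.052724 = 0.015699.
Hence σ₀² = 1/0.015699 ≈ 63.7.

σ₀² = 63.7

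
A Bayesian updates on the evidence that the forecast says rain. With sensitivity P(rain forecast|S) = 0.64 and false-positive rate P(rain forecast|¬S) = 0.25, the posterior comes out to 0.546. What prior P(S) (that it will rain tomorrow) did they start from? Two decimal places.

P(S) = 0.32

In odds form, posterior odds = prior odds × likelihood ratio, so prior odds = posterior odds ÷ LR.
Posterior odds = 0.546/(1−0.546) = 1.2026. LR = 0.64/0.25 = 2.5600.
Prior odds = 1.2026/2.5600 = 0.4698, so P(S) = 0.4698/(1+0.4698) ≈ 0.32.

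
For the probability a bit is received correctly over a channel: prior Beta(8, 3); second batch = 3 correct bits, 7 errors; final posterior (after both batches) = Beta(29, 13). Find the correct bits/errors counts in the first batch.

18 correct bits and 3 errors

Sequential conjugate updates are equivalent to a single update on the pooled data, so total successes = posterior α − prior α and total failures = posterior β − prior β.
Total across both batches: 29−8=21 correct bits, 13−3=10 errors.
Subtract the second batch: 21−3=18 correct bits and 10−7=3 errors.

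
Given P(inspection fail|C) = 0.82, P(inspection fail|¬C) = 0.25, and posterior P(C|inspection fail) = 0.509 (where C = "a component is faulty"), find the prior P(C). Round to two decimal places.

Bayes' rule in odds form gives O(C|E) = O(C)·[P(E|C)/P(E|¬C)], hence O(C) = O(C|E)/LR.
Posterior odds = 0.509/(1−0.509) = 1.0367. LR = 0.82/0.25 = 3.2800.
Prior odds = 1.0367/3.2800 = 0.3161, so P(C) = 0.3161/(1+0.3161) ≈ 0.24.

P(C) = 0.24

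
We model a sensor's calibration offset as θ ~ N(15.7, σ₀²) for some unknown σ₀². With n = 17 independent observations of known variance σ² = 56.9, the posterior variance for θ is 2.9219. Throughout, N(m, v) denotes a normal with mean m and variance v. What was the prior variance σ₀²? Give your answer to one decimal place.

σ₀² = 23.0

Posterior precision equals prior precision plus data precision: 1/σ_n² = 1/σ₀² + n/σ².
So 1/σ₀² = 1/2.9219 − 17/56.9 = 0.342243 − 0.298770 = 0.043473.
Hence σ₀² = 1/0.043473 ≈ 23.0.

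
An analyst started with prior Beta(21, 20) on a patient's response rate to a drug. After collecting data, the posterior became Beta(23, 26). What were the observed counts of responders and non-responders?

A Beta(α, β) prior with s successes and f failures in binomial data gives a Beta(α+s, β+f) posterior.
So s = 23 − 21 = 2 and f = 26 − 20 = 6.

2 responders and 6 non-responders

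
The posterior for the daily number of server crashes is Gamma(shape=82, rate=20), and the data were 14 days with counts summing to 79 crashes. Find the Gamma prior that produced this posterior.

A Gamma(α, β) prior (rate parametrization) on a Poisson rate with n observations summing to S gives posterior Gamma(α+S, β+n).
So α = 82 − 79 = 3 and β = 20 − 14 = 6.

Gamma(shape=3, rate=6)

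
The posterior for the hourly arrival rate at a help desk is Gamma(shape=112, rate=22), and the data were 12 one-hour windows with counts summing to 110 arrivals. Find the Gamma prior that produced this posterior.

Gamma(shape=2, rate=10)

Gamma–Poisson conjugacy: posterior shape = α + Σxᵢ, posterior rate = β + n.
So α = 112 − 110 = 2 and β = 22 − 12 = 10.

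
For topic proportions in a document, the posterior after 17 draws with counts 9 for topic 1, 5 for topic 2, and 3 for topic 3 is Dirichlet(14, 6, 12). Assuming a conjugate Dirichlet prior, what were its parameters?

For a Dirichlet(α) prior with multinomial counts c, the posterior is Dirichlet(α + c) componentwise.
Subtract each count from the matching posterior parameter: 14−9=5, 6−5=1, 12−3=9.

Dirichlet(5, 1, 9)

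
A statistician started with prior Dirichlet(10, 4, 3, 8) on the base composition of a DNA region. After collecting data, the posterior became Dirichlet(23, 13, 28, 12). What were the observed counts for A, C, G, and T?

For a Dirichlet(α) prior with multinomial counts c, the posterior is Dirichlet(α + c) componentwise.
Counts are posterior − prior componentwise: 23−10=13, 13−4=9, 28−3=25, 12−8=4.

counts (13, 9, 25, 4)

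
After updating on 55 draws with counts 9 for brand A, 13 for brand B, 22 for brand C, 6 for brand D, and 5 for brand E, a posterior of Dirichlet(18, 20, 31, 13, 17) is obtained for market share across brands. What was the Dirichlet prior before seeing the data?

For a Dirichlet(α) prior with multinomial counts c, the posterior is Dirichlet(α + c) componentwise.
Subtract each count from the matching posterior parameter: 18−9=9, 20−13=7, 31−22=9, 13−6=7, 17−5=12.

Dirichlet(9, 7, 9, 7, 12)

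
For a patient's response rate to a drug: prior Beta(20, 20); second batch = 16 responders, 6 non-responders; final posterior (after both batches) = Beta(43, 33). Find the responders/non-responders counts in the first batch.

7 responders and 7 non-responders

Because Beta–binomial updating is additive in the counts, the combined data contributed (α_post−α_prior, β_post−β_prior) successes and failures.
Total across both batches: 43−20=23 responders, 33−20=13 non-responders.
Subtract the second batch: 23−16=7 responders and 13−6=7 non-responders.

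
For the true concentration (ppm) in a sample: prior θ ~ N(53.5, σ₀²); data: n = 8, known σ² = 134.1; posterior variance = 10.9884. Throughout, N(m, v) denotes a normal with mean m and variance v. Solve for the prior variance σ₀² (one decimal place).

σ₀² = 31.9

For the Normal–Normal model with known σ², precisions add: τ_n = τ₀ + n/σ².
So 1/σ₀² = 1/10.9884 − 8/134.1 = 0.091005 − 0.059657 = 0.031348.
Hence σ₀² = 1/0.031348 ≈ 31.9.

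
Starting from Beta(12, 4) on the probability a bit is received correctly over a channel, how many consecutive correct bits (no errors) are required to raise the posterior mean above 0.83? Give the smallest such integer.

After k correct bits and 0 errors the posterior is Beta(12+k, 4), with mean (12+k)/(12+4+k).
Set (12+k)/(16+k) > 0.83 and solve: k > (0.83·16 − 12)/(1 − 0.83) = 7.529.
The smallest integer exceeding 7.529 is 8, and checking k=8: (20)/(24) = 0.8333 > 0.83.

k = 8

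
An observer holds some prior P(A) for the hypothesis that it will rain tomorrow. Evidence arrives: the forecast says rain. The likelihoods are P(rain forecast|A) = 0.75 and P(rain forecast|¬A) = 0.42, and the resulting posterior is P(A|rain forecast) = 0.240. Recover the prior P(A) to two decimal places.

Bayes' rule in odds form gives O(A|E) = O(A)·[P(E|A)/P(E|¬A)], hence O(A) = O(A|E)/LR.
Posterior odds = 0.240/(1−0.240) = 0.3158. LR = 0.75/0.42 = 1.7857.
Prior odds = 0.3158/1.7857 = 0.1768, so P(A) = 0.1768/(1+0.1768) ≈ 0.15.

P(A) = 0.15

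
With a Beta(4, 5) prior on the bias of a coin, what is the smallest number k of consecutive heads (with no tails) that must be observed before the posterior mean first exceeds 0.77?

k = 13

After k heads and 0 tails the posterior is Beta(4+k, 5), with mean (4+k)/(4+5+k).
Set (4+k)/(9+k) > 0.77 and solve: k > (0.77·9 − 4)/(1 − 0.77) = 12.739.
The smallest integer exceeding 12.739 is 13.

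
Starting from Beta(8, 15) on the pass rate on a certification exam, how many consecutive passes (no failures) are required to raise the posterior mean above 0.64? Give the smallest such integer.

After k passes and 0 failures the posterior is Beta(8+k, 15), with mean (8+k)/(8+15+k).
Set (8+k)/(23+k) > 0.64 and solve: k > (0.64·23 − 8)/(1 − 0.64) = 18.667.
The smallest integer exceeding 18.667 is 19.

k = 19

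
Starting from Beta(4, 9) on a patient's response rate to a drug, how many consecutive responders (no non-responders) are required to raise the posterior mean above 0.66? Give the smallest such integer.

After k responders and 0 non-responders the posterior is Beta(4+k, 9), with mean (4+k)/(4+9+k).
Set (4+k)/(13+k) > 0.66 and solve: k > (0.66·13 − 4)/(1 − 0.66) = 13.471.
The smallest integer exceeding 13.471 is 14.

k = 14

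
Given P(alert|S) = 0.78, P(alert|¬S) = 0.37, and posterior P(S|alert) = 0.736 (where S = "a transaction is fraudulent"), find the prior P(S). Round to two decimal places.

P(S) = 0.57

In odds form, posterior odds = prior odds × likelihood ratio, so prior odds = posterior odds ÷ LR.
Posterior odds = 0.736/(1−0.736) = 2.7879. LR = 0.78/0.37 = 2.1081.
Prior odds = 2.7879/2.1081 = 1.3225, so P(S) = 1.3225/(1+1.3225) ≈ 0.57.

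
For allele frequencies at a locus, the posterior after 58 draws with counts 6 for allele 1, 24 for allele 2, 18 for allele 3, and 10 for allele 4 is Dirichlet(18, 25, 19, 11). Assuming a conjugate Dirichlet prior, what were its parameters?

For a Dirichlet(α) prior with multinomial counts c, the posterior is Dirichlet(α + c) componentwise.
Subtract each count from the matching posterior parameter: 18−6=12, 25−24=1, 19−18=1, 11−10=1.

Dirichlet(12, 1, 1, 1)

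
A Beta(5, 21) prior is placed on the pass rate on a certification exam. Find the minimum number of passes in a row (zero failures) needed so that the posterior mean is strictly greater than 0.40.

After k passes and 0 failures the posterior is Beta(5+k, 21), with mean (5+k)/(5+21+k).
Set (5+k)/(26+k) > 0.40 and solve: k > (0.40·26 − 5)/(1 − 0.40) = 9.000.
The smallest integer exceeding 9.000 is 10.

k = 10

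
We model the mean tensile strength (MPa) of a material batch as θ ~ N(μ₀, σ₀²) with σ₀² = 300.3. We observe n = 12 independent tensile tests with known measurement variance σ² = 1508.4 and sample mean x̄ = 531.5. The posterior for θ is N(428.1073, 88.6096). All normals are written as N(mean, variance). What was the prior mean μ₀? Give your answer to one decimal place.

With known observation variance, the Normal–Normal posterior has precision τ_n = τ₀ + n/σ² and mean μ_n = (τ₀μ₀ + (n/σ²)x̄)/τ_n.
Here τ₀ = 1/300.3 = 0.003330 and τ_data = 12/1508.4 = 0.007955, so τ_n = 0.011285.
Rearranging for μ₀: μ₀ = (μ_n·τ_n − τ_data·x̄)/τ₀ = (428.1073·0.011285 − 0.007955·531.5) / 0.003330 = 0.603108/0.003330 ≈ 181.1.

μ₀ = 181.1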